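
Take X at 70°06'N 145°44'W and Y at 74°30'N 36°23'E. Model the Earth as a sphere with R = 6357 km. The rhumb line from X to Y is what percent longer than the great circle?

Great circle: σ = 0.6177 rad → d_gc = Rσ = 3927.0 km
Rhumb: Δφ = +0.0768, Δλ = -3.1046, Δψ = +0.2539, q = Δφ/Δψ = 0.3025 → d_rh = R√(Δφ²+q²Δλ²) = 5989.8 km
Excess = (5989.8 − 3927.0) / 3927.0 = 2062.8 / 3927.0 = 52.53% ≈ 52.5%

52.5%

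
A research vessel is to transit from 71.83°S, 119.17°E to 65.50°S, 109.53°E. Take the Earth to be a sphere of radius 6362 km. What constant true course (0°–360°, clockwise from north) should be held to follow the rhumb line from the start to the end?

331.2°

Meridional parts: M(φ₁)=-1.8332, M(φ₂)=-1.5273 → ΔM = +0.3059;  Δλ = -0.1682 rad
tan C = Δλ / ΔM = -0.5501 → C = 331.19°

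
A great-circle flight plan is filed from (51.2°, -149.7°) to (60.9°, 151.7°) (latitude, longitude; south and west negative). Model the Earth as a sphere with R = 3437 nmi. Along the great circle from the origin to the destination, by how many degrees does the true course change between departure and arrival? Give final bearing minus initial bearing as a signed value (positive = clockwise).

At departure: θ₁ = atan2(sin Δλ cos φ₂, cos φ₁ sin φ₂ − sin φ₁ cos φ₂ cos Δλ) = 310.14°
At arrival: θ₂ = atan2(sin Δλ cos φ₁, −cos φ₂ sin φ₁ + sin φ₂ cos φ₁ cos Δλ) = 260.06°
Δθ = θ₂ − θ₁ = -50.1°

-50.1°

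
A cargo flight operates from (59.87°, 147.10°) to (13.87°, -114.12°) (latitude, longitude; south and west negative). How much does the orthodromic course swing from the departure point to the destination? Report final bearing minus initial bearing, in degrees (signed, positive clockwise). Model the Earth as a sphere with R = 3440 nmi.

+74.5°

Initial bearing θ₁ = atan2(sin Δλ cos φ₂, cos φ₁ sin φ₂ − sin φ₁ cos φ₂ cos Δλ) = 75.48°
Final bearing θ₂ = (initial bearing from the destination back to the start) + 180° = 149.97°
Δθ = θ₂ − θ₁ = +74.5°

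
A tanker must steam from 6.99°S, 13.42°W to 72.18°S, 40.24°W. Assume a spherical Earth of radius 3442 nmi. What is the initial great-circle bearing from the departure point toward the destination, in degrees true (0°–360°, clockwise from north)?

188.6°

θ = atan2( sin Δλ·cos φ₂ ,  cos φ₁ sin φ₂ − sin φ₁ cos φ₂ cos Δλ )
  = atan2(-0.1381, -0.9117) = 188.61°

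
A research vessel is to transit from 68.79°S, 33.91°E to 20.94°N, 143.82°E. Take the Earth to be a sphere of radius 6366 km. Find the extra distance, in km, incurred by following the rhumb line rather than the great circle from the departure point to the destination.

697 km

Great circle: cos σ = sin φ₁ sin φ₂ + cos φ₁ cos φ₂ cos Δλ,  σ = 2.0356 rad → d_gc = 12958.64 km
Rhumb line: Δψ = +2.0493, q = Δφ/Δψ = 0.7642, d_rh = R√(Δφ²+q²Δλ²) = 13656.10 km
Excess = 13656.10 − 12958.64 = 697.46 ≈ 697 km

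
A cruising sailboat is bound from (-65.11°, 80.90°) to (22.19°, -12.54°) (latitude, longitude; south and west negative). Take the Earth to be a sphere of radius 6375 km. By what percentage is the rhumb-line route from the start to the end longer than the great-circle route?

3.0%

Great circle: σ = 1.9455 rad → d_gc = Rσ = 12402.5 km
Rhumb: Δφ = +1.5237, Δλ = -1.6308, Δψ = +1.9084, q = Δφ/Δψ = 0.7984 → d_rh = R√(Δφ²+q²Δλ²) = 12777.1 km
Excess = (12777.1 − 12402.5) / 12402.5 = 374.6 / 12402.5 = 3.02% ≈ 3.0%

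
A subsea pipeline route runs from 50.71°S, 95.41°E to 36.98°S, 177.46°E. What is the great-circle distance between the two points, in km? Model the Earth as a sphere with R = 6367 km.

cos σ = sin φ₁ sin φ₂ + cos φ₁ cos φ₂ cos Δλ
      = sin(-50.71°)sin(-36.98°) + cos(-50.71°)cos(-36.98°)cos(82.05°) = 0.5355
σ = 57.620° → d = Rσ = 6367·1.00567 = 6403 km

6403 km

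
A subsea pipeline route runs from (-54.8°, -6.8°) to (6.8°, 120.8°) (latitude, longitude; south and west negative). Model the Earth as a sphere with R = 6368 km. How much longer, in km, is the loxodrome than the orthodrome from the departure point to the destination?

898 km

Great circle: cos σ = sin φ₁ sin φ₂ + cos φ₁ cos φ₂ cos Δλ,  σ = 2.0331 rad → d_gc = 12946.6 km
Rhumb line: Δψ = +1.2671, q = Δφ/Δψ = 0.8485, d_rh = R√(Δφ²+q²Δλ²) = 13844.2 km
Excess = 13844.2 − 12946.6 = 897.6 ≈ 898 km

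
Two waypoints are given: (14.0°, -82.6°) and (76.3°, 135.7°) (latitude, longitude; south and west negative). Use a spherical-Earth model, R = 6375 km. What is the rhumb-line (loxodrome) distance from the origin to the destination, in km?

Δψ = ln[tan(π/4+φ₂/2)/tan(π/4+φ₁/2)] = +1.8724;  Δφ = +1.0873 rad,  Δλ = -2.4731 rad
q = Δφ/Δψ = 0.5807
d = R·√(Δφ² + q²Δλ²) = 6375·1.80139 = 11484 km

11484 km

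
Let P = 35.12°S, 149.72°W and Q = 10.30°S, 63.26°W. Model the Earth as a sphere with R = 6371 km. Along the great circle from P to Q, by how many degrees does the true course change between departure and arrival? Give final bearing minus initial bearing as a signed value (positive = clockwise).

-40.8°

Initial bearing θ₁ = atan2(sin Δλ cos φ₂, cos φ₁ sin φ₂ − sin φ₁ cos φ₂ cos Δλ) = 96.47°
Final bearing θ₂ = (initial bearing from the destination back to the start) + 180° = 55.70°
Δθ = θ₂ − θ₁ = -40.8°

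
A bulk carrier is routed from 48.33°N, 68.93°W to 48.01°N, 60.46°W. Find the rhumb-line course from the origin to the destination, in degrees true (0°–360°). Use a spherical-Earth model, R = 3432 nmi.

93.2°

Meridional parts: M(φ₁)=+0.9661, M(φ₂)=+0.9577 → ΔM = -0.0084;  Δλ = +0.1478 rad
tan C = Δλ / ΔM = -17.6525 → C = 93.24°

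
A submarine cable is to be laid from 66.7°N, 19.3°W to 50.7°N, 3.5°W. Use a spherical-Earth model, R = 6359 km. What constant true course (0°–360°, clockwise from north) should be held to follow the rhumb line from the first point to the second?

Meridional parts: M(φ₁)=+1.5790, M(φ₂)=+1.0298 → ΔM = -0.5492;  Δλ = +0.2758 rad
tan C = Δλ / ΔM = -0.5021 → C = 153.34°

153.3°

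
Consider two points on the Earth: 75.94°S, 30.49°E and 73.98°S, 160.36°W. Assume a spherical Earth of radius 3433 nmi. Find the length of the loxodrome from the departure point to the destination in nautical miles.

2629 nmi

Δψ = ln[tan(π/4+φ₂/2)/tan(π/4+φ₁/2)] = +0.1320;  Δφ = +0.0342 rad,  Δλ = +2.9522 rad
q = Δφ/Δψ = 0.2591
d = R·√(Δφ² + q²Δλ²) = 3433·0.76577 = 2629 nmi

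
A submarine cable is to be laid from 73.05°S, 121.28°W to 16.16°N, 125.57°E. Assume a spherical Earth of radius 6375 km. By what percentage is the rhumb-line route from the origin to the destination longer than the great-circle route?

7.2%

Great circle: σ = 1.9566 rad → d_gc = Rσ = 12473.4 km
Rhumb: Δφ = +1.5570, Δλ = -1.9748, Δψ = +2.1896, q = Δφ/Δψ = 0.7111 → d_rh = R√(Δφ²+q²Δλ²) = 13366.6 km
Excess = (13366.6 − 12473.4) / 12473.4 = 893.2 / 12473.4 = 7.16% ≈ 7.2%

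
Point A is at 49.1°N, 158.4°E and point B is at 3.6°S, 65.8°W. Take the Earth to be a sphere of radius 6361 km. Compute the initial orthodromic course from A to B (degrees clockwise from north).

54.3°

N = sin Δλ·cos φ₂ = +0.6958;  D = cos φ₁ sin φ₂ − sin φ₁ cos φ₂ cos Δλ = +0.4997
initial course = atan2(N, D) = 54.32°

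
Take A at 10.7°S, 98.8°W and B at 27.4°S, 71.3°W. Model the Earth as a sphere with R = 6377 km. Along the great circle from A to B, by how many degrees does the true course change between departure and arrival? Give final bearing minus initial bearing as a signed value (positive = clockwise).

-9.2°

At departure: θ₁ = atan2(sin Δλ cos φ₂, cos φ₁ sin φ₂ − sin φ₁ cos φ₂ cos Δλ) = 126.74°
At arrival: θ₂ = atan2(sin Δλ cos φ₁, −cos φ₂ sin φ₁ + sin φ₂ cos φ₁ cos Δλ) = 117.51°
Δθ = θ₂ − θ₁ = -9.2°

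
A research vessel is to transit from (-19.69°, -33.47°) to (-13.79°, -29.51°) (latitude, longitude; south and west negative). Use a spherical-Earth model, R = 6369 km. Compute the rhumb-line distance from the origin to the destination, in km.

Rhumb course C = atan2(Δλ, Δψ) with Δψ = ln[tan(π/4+φ₂/2)/tan(π/4+φ₁/2)] = +0.1076, Δλ = +0.0691 → C = 32.72°
d = R·|Δφ| / |cos C| = 6369·0.10297 / 0.84135 = 780 km

780 km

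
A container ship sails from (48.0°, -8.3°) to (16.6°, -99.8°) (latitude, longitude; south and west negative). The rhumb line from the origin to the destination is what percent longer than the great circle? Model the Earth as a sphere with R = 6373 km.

3.9%

Great circle: σ = 1.3740 rad → d_gc = Rσ = 8756.5 km
Rhumb: Δφ = -0.5480, Δλ = -1.5970, Δψ = -0.6636, q = Δφ/Δψ = 0.8258 → d_rh = R√(Δφ²+q²Δλ²) = 9101.9 km
Excess = (9101.9 − 8756.5) / 8756.5 = 345.4 / 8756.5 = 3.94% ≈ 3.9%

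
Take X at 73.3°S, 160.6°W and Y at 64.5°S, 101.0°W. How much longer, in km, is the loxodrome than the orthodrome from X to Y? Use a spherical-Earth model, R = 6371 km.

100 km

Great circle: cos σ = sin φ₁ sin φ₂ + cos φ₁ cos φ₂ cos Δλ,  σ = 0.3841 rad → d_gc = 2447.4 km
Rhumb line: Δψ = +0.4329, q = Δφ/Δψ = 0.3548, d_rh = R√(Δφ²+q²Δλ²) = 2547.0 km
Excess = 2547.0 − 2447.4 = 99.6 ≈ 100 km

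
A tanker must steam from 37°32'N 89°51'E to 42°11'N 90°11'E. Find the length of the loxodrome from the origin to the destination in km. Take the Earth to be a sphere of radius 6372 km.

Δψ = ln[tan(π/4+φ₂/2)/tan(π/4+φ₁/2)] = +0.1058;  Δφ = +0.0812 rad,  Δλ = +0.0058 rad
q = Δφ/Δψ = 0.7671
d = R·√(Δφ² + q²Δλ²) = 6372·0.08128 = 518 km

518 km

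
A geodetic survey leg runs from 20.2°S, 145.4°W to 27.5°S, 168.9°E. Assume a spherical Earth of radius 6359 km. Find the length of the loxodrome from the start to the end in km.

4705 km

Δψ = ln[tan(π/4+φ₂/2)/tan(π/4+φ₁/2)] = -0.1394;  Δφ = -0.1274 rad,  Δλ = -0.7976 rad
q = Δφ/Δψ = 0.9137
d = R·√(Δφ² + q²Δλ²) = 6359·0.73987 = 4705 km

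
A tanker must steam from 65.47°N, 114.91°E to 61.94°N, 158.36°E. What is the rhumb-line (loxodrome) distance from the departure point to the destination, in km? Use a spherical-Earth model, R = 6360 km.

2169 km

Δψ = ln[tan(π/4+φ₂/2)/tan(π/4+φ₁/2)] = -0.1393;  Δφ = -0.0616 rad,  Δλ = +0.7583 rad
q = Δφ/Δψ = 0.4423
d = R·√(Δφ² + q²Δλ²) = 6360·0.34106 = 2169 km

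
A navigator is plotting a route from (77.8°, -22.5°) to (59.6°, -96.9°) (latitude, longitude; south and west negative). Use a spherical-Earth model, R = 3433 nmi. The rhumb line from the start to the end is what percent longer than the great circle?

6.3%

Great circle: σ = 0.5119 rad → d_gc = Rσ = 1757.5 nmi
Rhumb: Δφ = -0.3176, Δλ = -1.2985, Δψ = -0.9331, q = Δφ/Δψ = 0.3404 → d_rh = R√(Δφ²+q²Δλ²) = 1868.8 nmi
Excess = (1868.8 − 1757.5) / 1757.5 = 111.3 / 1757.5 = 6.33% ≈ 6.3%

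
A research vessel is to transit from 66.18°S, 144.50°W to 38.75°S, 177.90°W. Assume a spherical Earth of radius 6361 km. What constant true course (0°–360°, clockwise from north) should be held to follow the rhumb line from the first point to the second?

324.6°

Δψ = ln[tan(π/4+φ₂/2)/tan(π/4+φ₁/2)] = +0.8216
Δλ = -0.5829 rad (taken the short way round)
course = atan2(Δλ, Δψ) = 324.64°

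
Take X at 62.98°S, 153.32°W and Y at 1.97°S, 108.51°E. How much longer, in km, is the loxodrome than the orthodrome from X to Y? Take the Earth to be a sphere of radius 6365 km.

Great circle: cos σ = sin φ₁ sin φ₂ + cos φ₁ cos φ₂ cos Δλ,  σ = 1.6047 rad → d_gc = 10213.9 km
Rhumb line: Δψ = +1.3916, q = Δφ/Δψ = 0.7652, d_rh = R√(Δφ²+q²Δλ²) = 10750.3 km
Excess = 10750.3 − 10213.9 = 536.4 ≈ 536 km

536 km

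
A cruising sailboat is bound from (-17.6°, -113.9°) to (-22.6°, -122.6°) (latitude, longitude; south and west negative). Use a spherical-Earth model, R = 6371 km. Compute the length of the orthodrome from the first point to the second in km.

cos σ = sin φ₁ sin φ₂ + cos φ₁ cos φ₂ cos Δλ
      = sin(-17.60°)sin(-22.60°) + cos(-17.60°)cos(-22.60°)cos(-8.70°) = 0.9861
σ = 9.575° → d = Rσ = 6371·0.16711 = 1065 km

1065 km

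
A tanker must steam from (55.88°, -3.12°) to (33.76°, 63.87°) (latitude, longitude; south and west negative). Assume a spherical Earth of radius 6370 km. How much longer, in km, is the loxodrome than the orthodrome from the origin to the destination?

175 km

Great circle: cos σ = sin φ₁ sin φ₂ + cos φ₁ cos φ₂ cos Δλ,  σ = 0.8732 rad → d_gc = 5562.5 km
Rhumb line: Δψ = -0.5547, q = Δφ/Δψ = 0.6960, d_rh = R√(Δφ²+q²Δλ²) = 5737.4 km
Excess = 5737.4 − 5562.5 = 174.9 ≈ 175 km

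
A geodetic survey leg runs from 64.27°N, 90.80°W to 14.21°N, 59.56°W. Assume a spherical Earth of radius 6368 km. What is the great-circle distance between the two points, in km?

6055 km

cos σ = sin φ₁ sin φ₂ + cos φ₁ cos φ₂ cos Δλ
      = sin(64.27°)sin(14.21°) + cos(64.27°)cos(14.21°)cos(31.24°) = 0.5810
σ = 54.482° → d = Rσ = 6368·0.95088 = 6055 km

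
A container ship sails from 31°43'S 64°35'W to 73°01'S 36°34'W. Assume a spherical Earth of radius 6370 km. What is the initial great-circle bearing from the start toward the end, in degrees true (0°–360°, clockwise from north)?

θ = atan2( sin Δλ·cos φ₂ ,  cos φ₁ sin φ₂ − sin φ₁ cos φ₂ cos Δλ )
  = atan2(+0.1372, -0.6780) = 168.56°

168.6°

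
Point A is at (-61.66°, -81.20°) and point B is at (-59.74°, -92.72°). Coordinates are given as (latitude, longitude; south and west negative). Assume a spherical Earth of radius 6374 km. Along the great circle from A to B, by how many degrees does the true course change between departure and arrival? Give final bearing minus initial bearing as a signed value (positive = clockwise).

+10.1°

At departure: θ₁ = atan2(sin Δλ cos φ₂, cos φ₁ sin φ₂ − sin φ₁ cos φ₂ cos Δλ) = 283.72°
At arrival: θ₂ = atan2(sin Δλ cos φ₁, −cos φ₂ sin φ₁ + sin φ₂ cos φ₁ cos Δλ) = 293.78°
Δθ = θ₂ − θ₁ = +10.1°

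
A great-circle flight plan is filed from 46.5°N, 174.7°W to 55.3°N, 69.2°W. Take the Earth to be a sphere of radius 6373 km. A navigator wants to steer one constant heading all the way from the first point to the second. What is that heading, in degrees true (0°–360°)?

Δψ = ln[tan(π/4+φ₂/2)/tan(π/4+φ₁/2)] = +0.2445
Δλ = +1.8413 rad (taken the short way round)
course = atan2(Δλ, Δψ) = 82.44°

82.4°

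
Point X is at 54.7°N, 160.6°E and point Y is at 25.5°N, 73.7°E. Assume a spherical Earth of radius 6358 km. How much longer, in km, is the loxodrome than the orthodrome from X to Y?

364 km

Great circle: cos σ = sin φ₁ sin φ₂ + cos φ₁ cos φ₂ cos Δλ,  σ = 1.1815 rad → d_gc = 7511.8 km
Rhumb line: Δψ = -0.6846, q = Δφ/Δψ = 0.7444, d_rh = R√(Δφ²+q²Δλ²) = 7875.9 km
Excess = 7875.9 − 7511.8 = 364.1 ≈ 364 km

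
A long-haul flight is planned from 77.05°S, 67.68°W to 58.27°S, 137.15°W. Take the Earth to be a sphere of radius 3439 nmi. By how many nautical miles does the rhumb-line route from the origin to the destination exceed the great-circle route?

96 nmi

Great circle: cos σ = sin φ₁ sin φ₂ + cos φ₁ cos φ₂ cos Δλ,  σ = 0.5151 rad → d_gc = 1771.5 nmi
Rhumb line: Δψ = +0.9179, q = Δφ/Δψ = 0.3571, d_rh = R√(Δφ²+q²Δλ²) = 1867.5 nmi
Excess = 1867.5 − 1771.5 = 96.0 ≈ 96 nmi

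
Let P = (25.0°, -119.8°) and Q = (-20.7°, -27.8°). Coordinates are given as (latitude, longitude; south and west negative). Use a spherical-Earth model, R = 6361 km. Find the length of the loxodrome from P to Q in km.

Δψ = ln[tan(π/4+φ₂/2)/tan(π/4+φ₁/2)] = -0.8203;  Δφ = -0.7976 rad,  Δλ = +1.6057 rad
q = Δφ/Δψ = 0.9724
d = R·√(Δφ² + q²Δλ²) = 6361·1.75326 = 11153 km

11153 km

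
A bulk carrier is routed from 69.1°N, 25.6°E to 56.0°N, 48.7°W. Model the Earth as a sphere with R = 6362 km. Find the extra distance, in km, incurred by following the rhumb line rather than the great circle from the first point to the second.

Great circle: cos σ = sin φ₁ sin φ₂ + cos φ₁ cos φ₂ cos Δλ,  σ = 0.5944 rad → d_gc = 3781.7 km
Rhumb line: Δψ = -0.5054, q = Δφ/Δψ = 0.4524, d_rh = R√(Δφ²+q²Δλ²) = 4005.7 km
Excess = 4005.7 − 3781.7 = 224.0 ≈ 224 km

224 km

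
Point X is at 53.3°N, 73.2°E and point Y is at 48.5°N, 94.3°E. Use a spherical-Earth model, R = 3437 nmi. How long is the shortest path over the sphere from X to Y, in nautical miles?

cos σ = sin φ₁ sin φ₂ + cos φ₁ cos φ₂ cos Δλ
      = sin(53.30°)sin(48.50°) + cos(53.30°)cos(48.50°)cos(21.10°) = 0.9699
σ = 14.083° → d = Rσ = 3437·0.24580 = 845 nmi

845 nmi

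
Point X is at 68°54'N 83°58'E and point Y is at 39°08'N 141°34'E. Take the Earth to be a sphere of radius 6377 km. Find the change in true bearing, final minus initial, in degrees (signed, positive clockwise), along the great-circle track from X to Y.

+49.4°

Initial bearing θ₁ = atan2(sin Δλ cos φ₂, cos φ₁ sin φ₂ − sin φ₁ cos φ₂ cos Δλ) = 103.77°
Final bearing θ₂ = (initial bearing from the destination back to the start) + 180° = 153.21°
Δθ = θ₂ − θ₁ = +49.4°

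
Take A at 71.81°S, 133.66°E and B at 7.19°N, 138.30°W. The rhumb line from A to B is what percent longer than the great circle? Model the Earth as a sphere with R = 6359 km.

Great circle: σ = 1.6793 rad → d_gc = Rσ = 10678.8 km
Rhumb: Δφ = +1.3788, Δλ = +1.5366, Δψ = +1.9579, q = Δφ/Δψ = 0.7042 → d_rh = R√(Δφ²+q²Δλ²) = 11145.7 km
Excess = (11145.7 − 10678.8) / 10678.8 = 466.9 / 10678.8 = 4.37% ≈ 4.4%

4.4%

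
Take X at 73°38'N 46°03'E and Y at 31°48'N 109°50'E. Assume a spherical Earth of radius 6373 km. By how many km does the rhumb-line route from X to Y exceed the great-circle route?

207 km

Great circle: cos σ = sin φ₁ sin φ₂ + cos φ₁ cos φ₂ cos Δλ,  σ = 0.9130 rad → d_gc = 5818.3 km
Rhumb line: Δψ = -1.3534, q = Δφ/Δψ = 0.5395, d_rh = R√(Δφ²+q²Δλ²) = 6025.0 km
Excess = 6025.0 − 5818.3 = 206.7 ≈ 207 km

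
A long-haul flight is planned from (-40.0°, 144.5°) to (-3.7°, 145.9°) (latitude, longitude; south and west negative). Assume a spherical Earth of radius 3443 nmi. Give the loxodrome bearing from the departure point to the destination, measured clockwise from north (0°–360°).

Meridional parts: M(φ₁)=-0.7629, M(φ₂)=-0.0646 → ΔM = +0.6983;  Δλ = +0.0244 rad
tan C = Δλ / ΔM = +0.0350 → C = 2.00°

2.0°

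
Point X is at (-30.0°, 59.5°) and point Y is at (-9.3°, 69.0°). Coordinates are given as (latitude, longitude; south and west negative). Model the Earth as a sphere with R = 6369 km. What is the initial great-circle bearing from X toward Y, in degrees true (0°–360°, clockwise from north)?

N = sin Δλ·cos φ₂ = +0.1629;  D = cos φ₁ sin φ₂ − sin φ₁ cos φ₂ cos Δλ = +0.3467
initial course = atan2(N, D) = 25.16°

25.2°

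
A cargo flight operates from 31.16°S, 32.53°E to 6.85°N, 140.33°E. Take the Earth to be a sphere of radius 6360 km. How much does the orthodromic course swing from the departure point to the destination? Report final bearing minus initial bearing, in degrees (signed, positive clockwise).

At departure: θ₁ = atan2(sin Δλ cos φ₂, cos φ₁ sin φ₂ − sin φ₁ cos φ₂ cos Δλ) = 93.33°
At arrival: θ₂ = atan2(sin Δλ cos φ₁, −cos φ₂ sin φ₁ + sin φ₂ cos φ₁ cos Δλ) = 59.36°
Δθ = θ₂ − θ₁ = -34.0°

-34.0°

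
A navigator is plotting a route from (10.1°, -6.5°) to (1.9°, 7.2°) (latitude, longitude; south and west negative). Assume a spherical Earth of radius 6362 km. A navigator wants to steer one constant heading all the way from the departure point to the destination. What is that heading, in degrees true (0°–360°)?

121.1°

Meridional parts: M(φ₁)=+0.1772, M(φ₂)=+0.0332 → ΔM = -0.1440;  Δλ = +0.2391 rad
tan C = Δλ / ΔM = -1.6601 → C = 121.06°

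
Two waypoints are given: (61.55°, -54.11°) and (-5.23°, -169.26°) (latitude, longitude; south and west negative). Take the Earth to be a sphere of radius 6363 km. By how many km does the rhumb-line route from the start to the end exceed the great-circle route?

Great circle: cos σ = sin φ₁ sin φ₂ + cos φ₁ cos φ₂ cos Δλ,  σ = 1.8564 rad → d_gc = 11812.5 km
Rhumb line: Δψ = -1.4638, q = Δφ/Δψ = 0.7962, d_rh = R√(Δφ²+q²Δλ²) = 12596.9 km
Excess = 12596.9 − 11812.5 = 784.4 ≈ 784 km

784 km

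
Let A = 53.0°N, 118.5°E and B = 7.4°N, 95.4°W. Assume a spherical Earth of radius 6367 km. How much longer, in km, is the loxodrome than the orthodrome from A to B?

Great circle: cos σ = sin φ₁ sin φ₂ + cos φ₁ cos φ₂ cos Δλ,  σ = 1.9741 rad → d_gc = 12569.3 km
Rhumb line: Δψ = -0.9653, q = Δφ/Δψ = 0.8245, d_rh = R√(Δφ²+q²Δλ²) = 14312.5 km
Excess = 14312.5 − 12569.3 = 1743.2 ≈ 1743 km

1743 km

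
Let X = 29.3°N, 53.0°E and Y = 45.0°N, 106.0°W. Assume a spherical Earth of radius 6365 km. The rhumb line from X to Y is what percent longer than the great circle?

22.8%

Great circle: σ = 1.8025 rad → d_gc = Rσ = 11473.0 km
Rhumb: Δφ = +0.2740, Δλ = -2.7751, Δψ = +0.3461, q = Δφ/Δψ = 0.7917 → d_rh = R√(Δφ²+q²Δλ²) = 14091.9 km
Excess = (14091.9 − 11473.0) / 11473.0 = 2618.9 / 11473.0 = 22.83% ≈ 22.8%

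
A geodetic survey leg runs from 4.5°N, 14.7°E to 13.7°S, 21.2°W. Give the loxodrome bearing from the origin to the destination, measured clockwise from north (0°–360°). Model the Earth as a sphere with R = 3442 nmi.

242.9°

Meridional parts: M(φ₁)=+0.0786, M(φ₂)=-0.2414 → ΔM = -0.3200;  Δλ = -0.6266 rad
tan C = Δλ / ΔM = +1.9578 → C = 242.94°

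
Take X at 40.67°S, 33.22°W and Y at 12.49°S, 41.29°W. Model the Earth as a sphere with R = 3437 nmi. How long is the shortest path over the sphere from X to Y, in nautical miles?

Haversine: a = sin²(Δφ/2)+cos φ₁ cos φ₂ sin²(Δλ/2) = 0.06293;  σ = 2·atan2(√a,√(1−a))
σ = 29.057° → d = Rσ = 3437·0.50714 = 1743 nmi

1743 nmi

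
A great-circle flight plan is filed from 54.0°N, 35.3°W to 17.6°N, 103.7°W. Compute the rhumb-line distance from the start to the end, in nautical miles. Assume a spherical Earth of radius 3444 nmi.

Rhumb course C = atan2(Δλ, Δψ) with Δψ = ln[tan(π/4+φ₂/2)/tan(π/4+φ₁/2)] = -0.8121, Δλ = -1.1938 → C = 235.78°
d = R·|Δφ| / |cos C| = 3444·0.63530 / 0.56243 = 3890 nmi

3890 nmi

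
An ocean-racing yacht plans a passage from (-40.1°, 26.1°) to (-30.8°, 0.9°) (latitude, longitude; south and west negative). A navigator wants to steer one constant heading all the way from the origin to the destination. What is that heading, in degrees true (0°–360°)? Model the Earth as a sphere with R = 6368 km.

294.4°

Δψ = ln[tan(π/4+φ₂/2)/tan(π/4+φ₁/2)] = +0.1997
Δλ = -0.4398 rad (taken the short way round)
course = atan2(Δλ, Δψ) = 294.42°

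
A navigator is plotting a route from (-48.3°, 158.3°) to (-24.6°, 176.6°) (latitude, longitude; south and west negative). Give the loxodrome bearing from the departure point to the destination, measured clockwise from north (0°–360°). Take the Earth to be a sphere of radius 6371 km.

31.5°

Meridional parts: M(φ₁)=-0.9653, M(φ₂)=-0.4432 → ΔM = +0.5221;  Δλ = +0.3194 rad
tan C = Δλ / ΔM = +0.6117 → C = 31.45°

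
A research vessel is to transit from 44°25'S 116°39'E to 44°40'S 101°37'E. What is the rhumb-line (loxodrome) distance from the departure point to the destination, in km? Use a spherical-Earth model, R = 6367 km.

Δψ = ln[tan(π/4+φ₂/2)/tan(π/4+φ₁/2)] = -0.0061;  Δφ = -0.0044 rad,  Δλ = -0.2624 rad
q = Δφ/Δψ = 0.7127
d = R·√(Δφ² + q²Δλ²) = 6367·0.18706 = 1191 km

1191 km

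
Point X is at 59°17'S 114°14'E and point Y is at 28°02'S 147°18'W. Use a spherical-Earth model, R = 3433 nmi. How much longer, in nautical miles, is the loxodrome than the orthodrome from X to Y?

310 nmi

Great circle: cos σ = sin φ₁ sin φ₂ + cos φ₁ cos φ₂ cos Δλ,  σ = 1.2264 rad → d_gc = 4210.1 nmi
Rhumb line: Δψ = +0.7822, q = Δφ/Δψ = 0.6973, d_rh = R√(Δφ²+q²Δλ²) = 4520.1 nmi
Excess = 4520.1 − 4210.1 = 310.0 ≈ 310 nmi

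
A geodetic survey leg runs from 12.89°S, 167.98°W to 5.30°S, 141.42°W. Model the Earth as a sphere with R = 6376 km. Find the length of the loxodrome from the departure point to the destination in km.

Rhumb course C = atan2(Δλ, Δψ) with Δψ = ln[tan(π/4+φ₂/2)/tan(π/4+φ₁/2)] = +0.1343, Δλ = +0.4636 → C = 73.85°
d = R·|Δφ| / |cos C| = 6376·0.13247 / 0.27820 = 3036 km

3036 km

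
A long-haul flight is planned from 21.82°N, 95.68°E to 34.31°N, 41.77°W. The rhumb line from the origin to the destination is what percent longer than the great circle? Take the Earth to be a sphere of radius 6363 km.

9.7%

Great circle: σ = 1.9341 rad → d_gc = Rσ = 12306.9 km
Rhumb: Δφ = +0.2180, Δλ = -2.3990, Δψ = +0.2478, q = Δφ/Δψ = 0.8797 → d_rh = R√(Δφ²+q²Δλ²) = 13499.2 km
Excess = (13499.2 − 12306.9) / 12306.9 = 1192.3 / 12306.9 = 9.69% ≈ 9.7%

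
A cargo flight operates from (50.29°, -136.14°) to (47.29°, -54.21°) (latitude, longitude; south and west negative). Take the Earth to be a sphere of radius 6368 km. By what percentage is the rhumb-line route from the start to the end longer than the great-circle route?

5.5%

Great circle: σ = 0.8942 rad → d_gc = Rσ = 5694.6 km
Rhumb: Δφ = -0.0524, Δλ = +1.4299, Δψ = -0.0795, q = Δφ/Δψ = 0.6585 → d_rh = R√(Δφ²+q²Δλ²) = 6006.0 km
Excess = (6006.0 − 5694.6) / 5694.6 = 311.4 / 5694.6 = 5.47% ≈ 5.5%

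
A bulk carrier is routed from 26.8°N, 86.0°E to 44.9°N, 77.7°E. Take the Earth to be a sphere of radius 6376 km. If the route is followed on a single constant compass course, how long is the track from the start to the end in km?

Δψ = ln[tan(π/4+φ₂/2)/tan(π/4+φ₁/2)] = +0.3931;  Δφ = +0.3159 rad,  Δλ = -0.1449 rad
q = Δφ/Δψ = 0.8036
d = R·√(Δφ² + q²Δλ²) = 6376·0.33667 = 2147 km

2147 km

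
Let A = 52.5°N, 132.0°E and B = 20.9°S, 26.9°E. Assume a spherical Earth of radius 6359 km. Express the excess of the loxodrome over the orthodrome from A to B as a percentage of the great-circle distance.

2.3%

Great circle: σ = 2.0166 rad → d_gc = Rσ = 12823.5 km
Rhumb: Δφ = -1.2811, Δλ = -1.8343, Δψ = -1.4536, q = Δφ/Δψ = 0.8813 → d_rh = R√(Δφ²+q²Δλ²) = 13116.8 km
Excess = (13116.8 − 12823.5) / 12823.5 = 293.3 / 12823.5 = 2.29% ≈ 2.3%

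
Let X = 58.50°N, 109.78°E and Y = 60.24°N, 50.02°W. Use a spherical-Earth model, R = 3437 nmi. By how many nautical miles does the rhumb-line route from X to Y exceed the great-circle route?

1272 nmi

Great circle: cos σ = sin φ₁ sin φ₂ + cos φ₁ cos φ₂ cos Δλ,  σ = 1.0509 rad → d_gc = 3612.0 nmi
Rhumb line: Δψ = +0.0596, q = Δφ/Δψ = 0.5094, d_rh = R√(Δφ²+q²Δλ²) = 4883.8 nmi
Excess = 4883.8 − 3612.0 = 1271.8 ≈ 1272 nmi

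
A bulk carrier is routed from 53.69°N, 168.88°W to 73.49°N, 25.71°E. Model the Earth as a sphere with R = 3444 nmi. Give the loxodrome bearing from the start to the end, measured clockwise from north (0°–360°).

Meridional parts: M(φ₁)=+1.1150, M(φ₂)=+1.9305 → ΔM = +0.8154;  Δλ = -2.8869 rad
tan C = Δλ / ΔM = -3.5403 → C = 285.77°

285.8°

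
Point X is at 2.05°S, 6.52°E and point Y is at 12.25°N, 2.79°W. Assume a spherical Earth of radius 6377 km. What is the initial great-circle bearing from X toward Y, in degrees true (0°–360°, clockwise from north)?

θ = atan2( sin Δλ·cos φ₂ ,  cos φ₁ sin φ₂ − sin φ₁ cos φ₂ cos Δλ )
  = atan2(-0.1581, +0.2465) = 327.33°

327.3°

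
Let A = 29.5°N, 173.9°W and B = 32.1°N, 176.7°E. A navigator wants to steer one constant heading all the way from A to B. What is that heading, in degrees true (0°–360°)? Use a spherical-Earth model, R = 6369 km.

287.9°

Meridional parts: M(φ₁)=+0.5393, M(φ₂)=+0.5921 → ΔM = +0.0528;  Δλ = -0.1641 rad
tan C = Δλ / ΔM = -3.1050 → C = 287.85°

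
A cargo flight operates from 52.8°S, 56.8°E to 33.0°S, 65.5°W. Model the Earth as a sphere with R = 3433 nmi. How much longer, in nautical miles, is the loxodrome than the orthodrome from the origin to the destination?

Great circle: cos σ = sin φ₁ sin φ₂ + cos φ₁ cos φ₂ cos Δλ,  σ = 1.4072 rad → d_gc = 4830.9 nmi
Rhumb line: Δψ = +0.4783, q = Δφ/Δψ = 0.7225, d_rh = R√(Δφ²+q²Δλ²) = 5425.5 nmi
Excess = 5425.5 − 4830.9 = 594.6 ≈ 595 nmi

595 nmi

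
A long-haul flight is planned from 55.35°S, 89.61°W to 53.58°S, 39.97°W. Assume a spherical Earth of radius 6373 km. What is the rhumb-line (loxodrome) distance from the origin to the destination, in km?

Rhumb course C = atan2(Δλ, Δψ) with Δψ = ln[tan(π/4+φ₂/2)/tan(π/4+φ₁/2)] = +0.0532, Δλ = +0.8664 → C = 86.49°
d = R·|Δφ| / |cos C| = 6373·0.03089 / 0.06125 = 3214 km

3214 km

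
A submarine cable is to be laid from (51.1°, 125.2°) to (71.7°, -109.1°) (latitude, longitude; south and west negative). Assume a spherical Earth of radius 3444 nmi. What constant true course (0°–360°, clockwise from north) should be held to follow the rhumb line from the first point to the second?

70.3°

Meridional parts: M(φ₁)=+1.0409, M(φ₂)=+1.8259 → ΔM = +0.7850;  Δλ = +2.1939 rad
tan C = Δλ / ΔM = +2.7947 → C = 70.31°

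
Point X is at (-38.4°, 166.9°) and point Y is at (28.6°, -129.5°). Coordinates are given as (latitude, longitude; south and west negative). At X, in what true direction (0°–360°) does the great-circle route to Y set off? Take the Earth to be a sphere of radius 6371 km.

N = sin Δλ·cos φ₂ = +0.7864;  D = cos φ₁ sin φ₂ − sin φ₁ cos φ₂ cos Δλ = +0.6176
initial course = atan2(N, D) = 51.85°

51.9°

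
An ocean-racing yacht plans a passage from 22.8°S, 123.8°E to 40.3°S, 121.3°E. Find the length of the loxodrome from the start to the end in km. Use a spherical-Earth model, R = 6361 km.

Rhumb course C = atan2(Δλ, Δψ) with Δψ = ln[tan(π/4+φ₂/2)/tan(π/4+φ₁/2)] = -0.3609, Δλ = -0.0436 → C = 186.89°
d = R·|Δφ| / |cos C| = 6361·0.30543 / 0.99277 = 1957 km

1957 km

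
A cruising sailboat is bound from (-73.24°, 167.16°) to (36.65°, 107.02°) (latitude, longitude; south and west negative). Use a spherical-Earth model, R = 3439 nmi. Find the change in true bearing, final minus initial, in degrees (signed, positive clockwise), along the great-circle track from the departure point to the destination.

Initial bearing θ₁ = atan2(sin Δλ cos φ₂, cos φ₁ sin φ₂ − sin φ₁ cos φ₂ cos Δλ) = 308.56°
Final bearing θ₂ = (initial bearing from the destination back to the start) + 180° = 343.68°
Δθ = θ₂ − θ₁ = +35.1°

+35.1°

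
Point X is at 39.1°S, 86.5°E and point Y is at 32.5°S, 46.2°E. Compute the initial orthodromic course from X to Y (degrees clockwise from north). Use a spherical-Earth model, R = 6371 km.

268.8°

N = sin Δλ·cos φ₂ = -0.5455;  D = cos φ₁ sin φ₂ − sin φ₁ cos φ₂ cos Δλ = -0.0113
initial course = atan2(N, D) = 268.81°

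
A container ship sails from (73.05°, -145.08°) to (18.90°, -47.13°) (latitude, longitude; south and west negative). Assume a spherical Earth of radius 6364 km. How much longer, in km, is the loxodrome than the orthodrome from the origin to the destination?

653 km

Great circle: cos σ = sin φ₁ sin φ₂ + cos φ₁ cos φ₂ cos Δλ,  σ = 1.2956 rad → d_gc = 8245.45 km
Rhumb line: Δψ = -1.5678, q = Δφ/Δψ = 0.6028, d_rh = R√(Δφ²+q²Δλ²) = 8898.88 km
Excess = 8898.88 − 8245.45 = 653.43 ≈ 653 km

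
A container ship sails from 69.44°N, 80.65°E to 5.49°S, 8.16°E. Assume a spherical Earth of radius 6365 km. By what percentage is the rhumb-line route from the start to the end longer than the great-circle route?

Great circle: σ = 1.5552 rad → d_gc = Rσ = 9898.8 km
Rhumb: Δφ = -1.3078, Δλ = -1.2652, Δψ = -1.8032, q = Δφ/Δψ = 0.7253 → d_rh = R√(Δφ²+q²Δλ²) = 10168.6 km
Excess = (10168.6 − 9898.8) / 9898.8 = 269.8 / 9898.8 = 2.73% ≈ 2.7%

2.7%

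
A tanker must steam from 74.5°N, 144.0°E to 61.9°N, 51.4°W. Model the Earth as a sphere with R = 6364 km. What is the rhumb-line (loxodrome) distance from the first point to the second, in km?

Δψ = ln[tan(π/4+φ₂/2)/tan(π/4+φ₁/2)] = -0.6091;  Δφ = -0.2199 rad,  Δλ = +2.8728 rad
q = Δφ/Δψ = 0.3610
d = R·√(Δφ² + q²Δλ²) = 6364·1.06021 = 6747 km

6747 km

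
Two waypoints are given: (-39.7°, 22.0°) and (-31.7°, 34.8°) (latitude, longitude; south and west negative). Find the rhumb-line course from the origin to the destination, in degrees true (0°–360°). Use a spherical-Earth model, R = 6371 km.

52.4°

Meridional parts: M(φ₁)=-0.7561, M(φ₂)=-0.5839 → ΔM = +0.1722;  Δλ = +0.2234 rad
tan C = Δλ / ΔM = +1.2972 → C = 52.37°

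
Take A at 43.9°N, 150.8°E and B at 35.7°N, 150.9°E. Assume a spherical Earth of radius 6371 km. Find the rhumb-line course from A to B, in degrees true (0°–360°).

179.5°

Meridional parts: M(φ₁)=+0.8545, M(φ₂)=+0.6678 → ΔM = -0.1867;  Δλ = +0.0017 rad
tan C = Δλ / ΔM = -0.0094 → C = 179.46°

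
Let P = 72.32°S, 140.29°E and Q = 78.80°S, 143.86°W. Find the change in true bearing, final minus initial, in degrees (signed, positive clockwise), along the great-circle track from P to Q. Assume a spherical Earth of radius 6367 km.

-74.2°

At departure: θ₁ = atan2(sin Δλ cos φ₂, cos φ₁ sin φ₂ − sin φ₁ cos φ₂ cos Δλ) = 143.30°
At arrival: θ₂ = atan2(sin Δλ cos φ₁, −cos φ₂ sin φ₁ + sin φ₂ cos φ₁ cos Δλ) = 69.14°
Δθ = θ₂ − θ₁ = -74.2°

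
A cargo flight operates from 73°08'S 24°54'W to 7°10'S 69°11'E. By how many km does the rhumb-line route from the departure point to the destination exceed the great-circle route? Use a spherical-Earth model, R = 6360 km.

593 km

Great circle: cos σ = sin φ₁ sin φ₂ + cos φ₁ cos φ₂ cos Δλ,  σ = 1.4717 rad → d_gc = 9360.29 km
Rhumb line: Δψ = +1.7834, q = Δφ/Δψ = 0.6456, d_rh = R√(Δφ²+q²Δλ²) = 9953.77 km
Excess = 9953.77 − 9360.29 = 593.48 ≈ 593 km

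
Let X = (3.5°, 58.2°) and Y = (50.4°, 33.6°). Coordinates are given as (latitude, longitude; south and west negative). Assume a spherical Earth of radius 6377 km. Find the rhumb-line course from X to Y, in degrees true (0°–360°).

Meridional parts: M(φ₁)=+0.0611, M(φ₂)=+1.0216 → ΔM = +0.9605;  Δλ = -0.4294 rad
tan C = Δλ / ΔM = -0.4470 → C = 335.91°

335.9°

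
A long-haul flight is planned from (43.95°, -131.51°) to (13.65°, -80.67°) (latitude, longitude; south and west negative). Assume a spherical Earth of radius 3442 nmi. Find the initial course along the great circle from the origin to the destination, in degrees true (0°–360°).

N = sin Δλ·cos φ₂ = +0.7535;  D = cos φ₁ sin φ₂ − sin φ₁ cos φ₂ cos Δλ = -0.2560
initial course = atan2(N, D) = 108.76°

108.8°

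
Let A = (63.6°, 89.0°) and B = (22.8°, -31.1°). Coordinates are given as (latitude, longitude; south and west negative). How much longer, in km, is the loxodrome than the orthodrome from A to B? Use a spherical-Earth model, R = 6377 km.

1096 km

Great circle: cos σ = sin φ₁ sin φ₂ + cos φ₁ cos φ₂ cos Δλ,  σ = 1.4288 rad → d_gc = 9111.3 km
Rhumb line: Δψ = -1.0412, q = Δφ/Δψ = 0.6839, d_rh = R√(Δφ²+q²Δλ²) = 10207.5 km
Excess = 10207.5 − 9111.3 = 1096.2 ≈ 1096 km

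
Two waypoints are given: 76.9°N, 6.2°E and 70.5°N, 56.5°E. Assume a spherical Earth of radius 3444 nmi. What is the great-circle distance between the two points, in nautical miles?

895 nmi

cos σ = sin φ₁ sin φ₂ + cos φ₁ cos φ₂ cos Δλ
      = sin(76.90°)sin(70.50°) + cos(76.90°)cos(70.50°)cos(50.30°) = 0.9664
σ = 14.886° → d = Rσ = 3444·0.25981 = 895 nmi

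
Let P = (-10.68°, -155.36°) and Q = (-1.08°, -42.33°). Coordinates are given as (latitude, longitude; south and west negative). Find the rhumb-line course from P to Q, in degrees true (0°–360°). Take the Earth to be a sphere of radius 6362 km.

85.1°

Δψ = ln[tan(π/4+φ₂/2)/tan(π/4+φ₁/2)] = +0.1686
Δλ = +1.9727 rad (taken the short way round)
course = atan2(Δλ, Δψ) = 85.11°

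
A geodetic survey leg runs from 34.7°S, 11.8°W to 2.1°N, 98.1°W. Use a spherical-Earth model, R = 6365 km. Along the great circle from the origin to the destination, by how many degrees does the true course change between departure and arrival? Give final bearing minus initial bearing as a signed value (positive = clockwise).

+31.0°

Initial bearing θ₁ = atan2(sin Δλ cos φ₂, cos φ₁ sin φ₂ − sin φ₁ cos φ₂ cos Δλ) = 273.83°
Final bearing θ₂ = (initial bearing from the destination back to the start) + 180° = 304.83°
Δθ = θ₂ − θ₁ = +31.0°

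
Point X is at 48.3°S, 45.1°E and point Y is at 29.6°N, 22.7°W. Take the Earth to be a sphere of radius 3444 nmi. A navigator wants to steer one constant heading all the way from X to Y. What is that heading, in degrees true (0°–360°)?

321.9°

Meridional parts: M(φ₁)=-0.9653, M(φ₂)=+0.5413 → ΔM = +1.5066;  Δλ = -1.1833 rad
tan C = Δλ / ΔM = -0.7854 → C = 321.85°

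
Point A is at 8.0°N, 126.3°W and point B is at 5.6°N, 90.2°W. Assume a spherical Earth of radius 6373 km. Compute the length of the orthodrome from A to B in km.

3995 km

cos σ = sin φ₁ sin φ₂ + cos φ₁ cos φ₂ cos Δλ
      = sin(8.00°)sin(5.60°) + cos(8.00°)cos(5.60°)cos(36.10°) = 0.8099
σ = 35.915° → d = Rσ = 6373·0.62683 = 3995 km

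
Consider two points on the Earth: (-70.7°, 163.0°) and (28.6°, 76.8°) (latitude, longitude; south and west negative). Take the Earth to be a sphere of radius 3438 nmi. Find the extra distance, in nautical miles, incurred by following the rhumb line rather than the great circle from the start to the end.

188 nmi

Great circle: cos σ = sin φ₁ sin φ₂ + cos φ₁ cos φ₂ cos Δλ,  σ = 2.0181 rad → d_gc = 6938.3 nmi
Rhumb line: Δψ = +2.2930, q = Δφ/Δψ = 0.7558, d_rh = R√(Δφ²+q²Δλ²) = 7126.4 nmi
Excess = 7126.4 − 6938.3 = 188.1 ≈ 188 nmi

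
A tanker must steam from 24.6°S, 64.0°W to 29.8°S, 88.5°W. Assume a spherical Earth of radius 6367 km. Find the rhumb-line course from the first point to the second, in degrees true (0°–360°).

Δψ = ln[tan(π/4+φ₂/2)/tan(π/4+φ₁/2)] = -0.1021
Δλ = -0.4276 rad (taken the short way round)
course = atan2(Δλ, Δψ) = 256.57°

256.6°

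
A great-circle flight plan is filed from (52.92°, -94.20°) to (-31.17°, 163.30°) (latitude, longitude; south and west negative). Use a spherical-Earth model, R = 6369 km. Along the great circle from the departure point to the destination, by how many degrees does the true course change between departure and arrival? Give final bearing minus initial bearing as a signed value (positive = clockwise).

At departure: θ₁ = atan2(sin Δλ cos φ₂, cos φ₁ sin φ₂ − sin φ₁ cos φ₂ cos Δλ) = 258.87°
At arrival: θ₂ = atan2(sin Δλ cos φ₁, −cos φ₂ sin φ₁ + sin φ₂ cos φ₁ cos Δλ) = 223.74°
Δθ = θ₂ − θ₁ = -35.1°

-35.1°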